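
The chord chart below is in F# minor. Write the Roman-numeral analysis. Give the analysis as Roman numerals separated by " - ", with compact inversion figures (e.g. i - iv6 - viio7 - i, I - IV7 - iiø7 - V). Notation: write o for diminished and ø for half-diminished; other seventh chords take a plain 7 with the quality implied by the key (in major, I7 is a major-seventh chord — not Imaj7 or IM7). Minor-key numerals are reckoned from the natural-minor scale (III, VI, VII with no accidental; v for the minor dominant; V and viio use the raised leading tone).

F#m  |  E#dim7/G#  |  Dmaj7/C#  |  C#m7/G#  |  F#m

F#m has root F#, degree 1 in F# minor, so i.
E#dim7/G#: fully diminished seventh chord on E# = scale degree 7 → viio65.
Dmaj7/C# has root D, degree 6 in F# minor, so VI42.
C#m7/G#: root C# is the dominant; minor seventh chord there is v43.
F#m: minor triad on F# = scale degree 1 → i.

i - viio65 - VI42 - v43 - i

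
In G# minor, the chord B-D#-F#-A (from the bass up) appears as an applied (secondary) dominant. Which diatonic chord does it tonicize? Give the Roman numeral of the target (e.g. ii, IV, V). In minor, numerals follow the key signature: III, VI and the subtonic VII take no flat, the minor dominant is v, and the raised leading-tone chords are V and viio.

VI

The chord is a dominant seventh chord on B.
A dominant resolves down a perfect fifth: B → E. In G# minor, E is scale degree 6, i.e. VI.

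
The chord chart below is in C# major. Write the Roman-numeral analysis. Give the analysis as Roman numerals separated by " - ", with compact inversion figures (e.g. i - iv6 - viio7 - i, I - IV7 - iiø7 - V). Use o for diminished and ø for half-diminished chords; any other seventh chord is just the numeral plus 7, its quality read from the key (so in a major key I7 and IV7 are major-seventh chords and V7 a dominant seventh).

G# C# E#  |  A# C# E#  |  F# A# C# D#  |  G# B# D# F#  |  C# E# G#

G#-C#-E# has root C#, degree 1 in C# major, so I64.
A#-C#-E# has root A#, degree 6 in C# major, so vi.
F#-A#-C#-D#: minor seventh chord on D# = scale degree 2 → ii65.
G#-B#-D#-F#: dominant seventh chord on G# = scale degree 5 → V7.
C#-E#-G# has root C#, degree 1 in C# major, so I.

I64 - vi - ii65 - V7 - I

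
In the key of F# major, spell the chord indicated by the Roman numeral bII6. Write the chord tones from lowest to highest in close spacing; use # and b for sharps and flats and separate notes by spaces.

bII6 is the Neapolitan sixth — a major triad on the lowered second degree, here in its customary first inversion. In F# major that root is G.
So the chord is G-B-D, a major triad.
The figured bass 6 indicates first inversion, placing the third (B) in the bass: B-D-G.

B D G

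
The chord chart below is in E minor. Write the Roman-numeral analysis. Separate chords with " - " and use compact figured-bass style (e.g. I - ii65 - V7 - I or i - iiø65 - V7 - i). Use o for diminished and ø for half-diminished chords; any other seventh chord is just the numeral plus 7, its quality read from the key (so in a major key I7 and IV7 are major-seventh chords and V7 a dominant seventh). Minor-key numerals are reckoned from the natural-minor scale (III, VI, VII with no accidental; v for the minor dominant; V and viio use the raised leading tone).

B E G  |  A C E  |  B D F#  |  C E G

i64 - iv - v - VI

B-E-G: root E is the tonic; minor triad there is i64.
A-C-E has root A, degree 4 in E minor, so iv.
B-D-F#: minor triad on B = scale degree 5 → v.
C-E-G has root C, degree 6 in E minor, so VI.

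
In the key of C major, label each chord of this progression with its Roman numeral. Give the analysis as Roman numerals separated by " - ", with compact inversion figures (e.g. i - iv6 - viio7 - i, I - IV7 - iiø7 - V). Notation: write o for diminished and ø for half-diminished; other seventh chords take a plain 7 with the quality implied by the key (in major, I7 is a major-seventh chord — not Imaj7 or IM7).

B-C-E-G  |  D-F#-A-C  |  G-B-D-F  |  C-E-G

I42 - V7/V - V7 - I

B-C-E-G has root C, degree 1 in C major, so I42.
D-F#-A-C: chromatic; D is V of V, so V7/V.
G-B-D-F: root G is the dominant; dominant seventh chord there is V7.
C-E-G: root C is the tonic; major triad there is I.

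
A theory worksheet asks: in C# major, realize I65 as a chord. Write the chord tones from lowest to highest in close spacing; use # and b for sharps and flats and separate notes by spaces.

In C# major, the tonic is C#, and the diatonic chord built there is a major seventh chord.
That chord is spelled C#-E#-G#-B#.
The figured bass 65 indicates first inversion, placing the third (E#) in the bass: E#-G#-B#-C#.

E# G# B# C#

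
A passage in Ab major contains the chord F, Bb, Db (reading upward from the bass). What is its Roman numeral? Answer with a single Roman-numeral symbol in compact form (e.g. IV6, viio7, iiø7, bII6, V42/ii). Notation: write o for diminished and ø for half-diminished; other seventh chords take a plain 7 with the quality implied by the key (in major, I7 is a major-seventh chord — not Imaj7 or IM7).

The pitches Bb-Db-F form a minor triad rooted on Bb.
In Ab major, Bb is the supertonic; the diatonic minor triad there is ii.
With F in the bass the chord is in second inversion, so the figured bass is 64.

ii64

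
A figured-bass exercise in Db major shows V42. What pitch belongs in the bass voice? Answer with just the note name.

V in Db major has root Ab; the chord is Ab-C-Eb-Gb.
The figure 42 means third inversion — the seventh is in the bass.

Gb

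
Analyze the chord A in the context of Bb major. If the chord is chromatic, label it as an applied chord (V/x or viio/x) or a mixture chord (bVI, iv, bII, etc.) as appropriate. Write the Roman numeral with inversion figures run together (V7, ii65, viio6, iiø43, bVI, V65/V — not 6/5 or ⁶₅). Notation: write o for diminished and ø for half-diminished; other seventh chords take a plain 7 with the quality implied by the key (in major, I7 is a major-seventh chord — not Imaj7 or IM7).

V/iii

Stacked in thirds the chord is A-C#-E: a major triad on A.
A is not a diatonic chord root with this quality in Bb major, but it lies a perfect fifth above D (iii), so the chord functions as an applied dominant of iii.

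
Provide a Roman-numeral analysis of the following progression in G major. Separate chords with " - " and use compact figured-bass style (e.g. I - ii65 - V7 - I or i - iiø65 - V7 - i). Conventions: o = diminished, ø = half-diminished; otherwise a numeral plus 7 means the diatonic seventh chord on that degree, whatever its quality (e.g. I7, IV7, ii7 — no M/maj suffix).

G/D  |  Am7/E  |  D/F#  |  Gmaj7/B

I64 - ii43 - V6 - I65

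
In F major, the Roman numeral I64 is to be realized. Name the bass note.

C

I in F major has root F; the chord is F-A-C.
The figure 64 means second inversion — the fifth is in the bass.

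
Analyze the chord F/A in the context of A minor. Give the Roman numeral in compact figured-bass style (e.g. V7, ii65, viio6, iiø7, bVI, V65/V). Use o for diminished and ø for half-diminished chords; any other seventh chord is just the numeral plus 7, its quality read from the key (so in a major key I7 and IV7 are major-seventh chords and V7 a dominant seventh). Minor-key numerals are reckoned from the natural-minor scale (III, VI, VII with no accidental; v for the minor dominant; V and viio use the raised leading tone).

The pitches F-A-C form a major triad rooted on F.
In A minor, F is the submediant; the diatonic major triad there is VI.
With A in the bass the chord is in first inversion, so the figured bass is 6.

VI6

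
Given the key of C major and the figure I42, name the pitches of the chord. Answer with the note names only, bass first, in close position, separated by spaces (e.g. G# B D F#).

In C major, the first degree is C, and the diatonic chord built there is a major seventh chord.
Stacking thirds from C gives C-E-G-B.
With the 42 figure the chord is in third inversion; from the bass B upward in close position it reads B-C-E-G.

B C E G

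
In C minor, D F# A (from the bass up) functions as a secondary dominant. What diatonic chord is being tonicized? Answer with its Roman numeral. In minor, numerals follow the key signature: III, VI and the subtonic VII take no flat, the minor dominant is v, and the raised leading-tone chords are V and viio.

The chord is a major triad on D.
A dominant resolves down a perfect fifth: D → G. In C minor, G is scale degree 5, i.e. V.

V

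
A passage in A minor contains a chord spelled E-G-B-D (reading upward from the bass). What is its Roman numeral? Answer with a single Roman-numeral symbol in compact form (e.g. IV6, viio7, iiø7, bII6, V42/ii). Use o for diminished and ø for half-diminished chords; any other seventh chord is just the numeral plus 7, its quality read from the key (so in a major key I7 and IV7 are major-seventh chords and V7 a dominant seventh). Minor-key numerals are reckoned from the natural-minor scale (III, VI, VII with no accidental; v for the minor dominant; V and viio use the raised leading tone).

Stacked in thirds the chord is E-G-B-D: a minor seventh chord on E.
E is scale degree 5 in A minor, and a minor seventh chord on that degree is written v7.

v7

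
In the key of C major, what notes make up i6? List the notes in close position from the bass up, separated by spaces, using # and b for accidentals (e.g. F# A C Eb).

Scale degree 1 in C major is C; here the chord built on it is altered to a minor triad. i6 is the minor tonic, borrowed from the parallel minor.
So the chord is C-Eb-G.
With the 6 figure the chord is in first inversion; from the bass Eb upward in close position it reads Eb-G-C.

Eb G C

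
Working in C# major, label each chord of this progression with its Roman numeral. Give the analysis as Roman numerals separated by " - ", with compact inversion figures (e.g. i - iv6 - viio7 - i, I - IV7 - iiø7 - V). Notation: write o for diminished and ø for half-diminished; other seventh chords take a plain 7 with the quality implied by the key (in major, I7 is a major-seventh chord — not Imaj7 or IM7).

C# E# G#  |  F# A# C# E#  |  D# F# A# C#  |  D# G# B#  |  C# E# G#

I - IV7 - ii7 - V64 - I

C#-E#-G#: root C# is the tonic; major triad there is I.
F#-A#-C#-E#: major seventh chord on F# = scale degree 4 → IV7.
D#-F#-A#-C#: minor seventh chord on D# = scale degree 2 → ii7.
D#-G#-B#: root G# is the dominant; major triad there is V64.
C#-E#-G#: root C# is the tonic; major triad there is I.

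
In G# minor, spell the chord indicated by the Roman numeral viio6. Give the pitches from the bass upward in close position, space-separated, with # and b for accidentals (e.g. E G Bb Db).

A# C# F##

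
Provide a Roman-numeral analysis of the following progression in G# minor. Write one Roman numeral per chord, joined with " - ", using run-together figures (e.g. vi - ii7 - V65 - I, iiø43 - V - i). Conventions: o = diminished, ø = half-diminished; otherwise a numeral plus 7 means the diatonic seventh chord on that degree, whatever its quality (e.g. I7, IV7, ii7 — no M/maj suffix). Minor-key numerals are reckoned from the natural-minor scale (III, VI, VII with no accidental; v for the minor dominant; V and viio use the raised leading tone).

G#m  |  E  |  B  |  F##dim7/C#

i - VI - III - viio43

G#m: minor triad on G# = scale degree 1 → i.
E: major triad on E = scale degree 6 → VI.
B has root B, degree 3 in G# minor, so III.
F##dim7/C#: root F## is the leading tone; fully diminished seventh chord there is viio43.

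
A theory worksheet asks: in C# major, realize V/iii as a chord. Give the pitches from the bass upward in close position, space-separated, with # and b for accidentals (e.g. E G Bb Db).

B# D## F##

V/iii is a secondary dominant — the dominant triad of iii. iii in C# major is E#, so the applied chord's root is B#, a perfect fifth above.
Building a major triad on B# gives B#-D##-F##.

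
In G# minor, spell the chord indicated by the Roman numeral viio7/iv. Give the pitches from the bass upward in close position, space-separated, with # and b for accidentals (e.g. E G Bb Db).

viio7/iv is a secondary leading-tone chord. The target iv is C# in G# minor; the applied chord is rooted a semitone below, on B#.
Building a fully diminished seventh chord on B# gives B#-D#-F#-A.

B# D# F# A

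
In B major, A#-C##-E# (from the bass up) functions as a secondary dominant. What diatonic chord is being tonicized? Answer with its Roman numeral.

iii

The chord is a major triad on A#.
A dominant resolves down a perfect fifth: A# → D#. In B major, D# is scale degree 3, i.e. iii.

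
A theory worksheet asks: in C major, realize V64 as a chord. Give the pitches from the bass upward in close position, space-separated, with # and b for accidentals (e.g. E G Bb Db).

D G B

In C major, the dominant is G, and the diatonic chord built there is a major triad.
Stacking thirds from G gives G-B-D.
The figured bass 64 indicates second inversion, placing the fifth (D) in the bass: D-G-B.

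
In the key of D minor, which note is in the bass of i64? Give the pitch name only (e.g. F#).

i in D minor has root D; the chord is D-F-A.
The figure 64 means second inversion — the fifth is in the bass.

A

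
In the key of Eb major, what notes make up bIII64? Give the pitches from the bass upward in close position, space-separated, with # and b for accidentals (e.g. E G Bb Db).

bIII64 is a major triad on the lowered third degree, borrowed from the parallel minor. In Eb major that root is Gb.
So the chord is Gb-Bb-Db.
With the 64 figure the chord is in second inversion; from the bass Db upward in close position it reads Db-Gb-Bb.

Db Gb Bb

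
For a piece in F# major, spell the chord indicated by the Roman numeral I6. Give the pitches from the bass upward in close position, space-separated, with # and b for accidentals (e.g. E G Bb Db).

The numeral's case and figure indicate a major triad. In F# major its root, scale degree 1, is F#.
That chord is spelled F#-A#-C#.
The figured bass 6 indicates first inversion, placing the third (A#) in the bass: A#-C#-F#.

A# C# F#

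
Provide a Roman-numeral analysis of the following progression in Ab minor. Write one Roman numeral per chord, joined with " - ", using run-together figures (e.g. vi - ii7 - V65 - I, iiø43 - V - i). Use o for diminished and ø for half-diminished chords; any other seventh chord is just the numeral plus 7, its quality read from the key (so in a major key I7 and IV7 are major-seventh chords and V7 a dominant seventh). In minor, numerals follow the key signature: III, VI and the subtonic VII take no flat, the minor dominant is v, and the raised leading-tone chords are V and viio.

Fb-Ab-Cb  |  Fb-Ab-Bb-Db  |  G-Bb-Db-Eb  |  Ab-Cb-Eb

Fb-Ab-Cb: root Fb is the submediant; major triad there is VI.
Fb-Ab-Bb-Db has root Bb, degree 2 in Ab minor, so iiø43.
G-Bb-Db-Eb: root Eb is the dominant; dominant seventh chord there is V65.
Ab-Cb-Eb: minor triad on Ab = scale degree 1 → i.

VI - iiø43 - V65 - i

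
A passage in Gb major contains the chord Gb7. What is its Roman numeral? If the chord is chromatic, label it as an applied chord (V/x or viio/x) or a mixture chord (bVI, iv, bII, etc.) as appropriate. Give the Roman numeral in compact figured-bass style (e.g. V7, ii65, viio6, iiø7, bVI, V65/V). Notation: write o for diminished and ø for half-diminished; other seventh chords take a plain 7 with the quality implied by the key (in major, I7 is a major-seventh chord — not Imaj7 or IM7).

The pitches Gb-Bb-Db-Fb form a dominant seventh chord rooted on Gb.
Gb is not a diatonic chord root with this quality in Gb major, but it lies a perfect fifth above Cb (IV), so the chord functions as an applied dominant of IV.

V7/IV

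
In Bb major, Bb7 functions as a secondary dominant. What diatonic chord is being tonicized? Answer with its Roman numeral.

The chord is a dominant seventh chord on Bb.
A dominant resolves down a perfect fifth: Bb → Eb. In Bb major, Eb is scale degree 4, i.e. IV.

IV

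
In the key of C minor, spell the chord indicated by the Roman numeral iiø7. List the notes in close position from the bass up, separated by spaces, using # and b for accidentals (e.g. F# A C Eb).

The numeral's case and figure indicate a half-diminished seventh chord. In C minor its root, the supertonic, is D.
That chord is spelled D-F-Ab-C.

D F Ab C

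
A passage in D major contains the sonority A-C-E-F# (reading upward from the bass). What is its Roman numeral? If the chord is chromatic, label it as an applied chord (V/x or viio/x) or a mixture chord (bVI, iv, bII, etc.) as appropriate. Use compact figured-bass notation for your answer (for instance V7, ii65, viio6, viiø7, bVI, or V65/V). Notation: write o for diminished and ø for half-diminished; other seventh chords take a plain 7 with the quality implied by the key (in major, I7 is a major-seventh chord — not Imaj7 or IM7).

The pitches F#-A-C-E form a half-diminished seventh chord rooted on F#.
F# sits a half step below G (IV in D major); a diminished chord there is the applied leading-tone chord of IV.
With A in the bass the chord is in first inversion, so the figured bass is 65.

viiø65/IV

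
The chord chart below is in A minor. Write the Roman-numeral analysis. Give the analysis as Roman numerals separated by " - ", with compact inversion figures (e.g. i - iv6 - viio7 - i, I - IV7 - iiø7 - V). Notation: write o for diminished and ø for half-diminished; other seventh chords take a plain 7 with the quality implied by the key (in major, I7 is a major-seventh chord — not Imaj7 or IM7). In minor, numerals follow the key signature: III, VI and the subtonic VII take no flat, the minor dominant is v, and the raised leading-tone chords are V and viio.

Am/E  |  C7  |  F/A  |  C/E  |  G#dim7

Am/E: root A is the tonic; minor triad there is i64.
C7: a dominant seventh chord on C, the applied dominant of VI → V7/VI.
F/A has root F, degree 6 in A minor, so VI6.
C/E: major triad on C = scale degree 3 → III6.
G#dim7: root G# is the leading tone; fully diminished seventh chord there is viio7.

i64 - V7/VI - VI6 - III6 - viio7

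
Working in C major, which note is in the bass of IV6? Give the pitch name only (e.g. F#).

A

IV in C major has root F; the chord is F-A-C.
The figure 6 means first inversion — the third is in the bass.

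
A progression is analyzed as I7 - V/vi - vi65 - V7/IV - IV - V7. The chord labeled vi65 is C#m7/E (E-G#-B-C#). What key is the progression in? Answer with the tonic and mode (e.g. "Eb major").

The chord C#m7/E is a minor seventh chord rooted on C#; its label is vi65.
If C# is scale degree 6 and the mode makes that degree carry a minor seventh chord, the tonic is E and the mode is major.

E major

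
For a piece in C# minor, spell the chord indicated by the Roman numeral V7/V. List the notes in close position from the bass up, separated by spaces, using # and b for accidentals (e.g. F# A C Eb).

The slash means an applied dominant: we want the dominant of V. In C# minor, V is G# major, and its dominant is built on D#.
Building a dominant seventh chord on D# gives D#-F##-A#-C#.

D# F## A# C#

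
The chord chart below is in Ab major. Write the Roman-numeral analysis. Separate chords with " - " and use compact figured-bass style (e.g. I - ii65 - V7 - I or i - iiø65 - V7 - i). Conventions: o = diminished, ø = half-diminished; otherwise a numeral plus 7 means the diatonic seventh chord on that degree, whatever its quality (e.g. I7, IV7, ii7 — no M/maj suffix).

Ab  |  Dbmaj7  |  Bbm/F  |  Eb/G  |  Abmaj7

I - IV7 - ii64 - V6 - I7

Ab: root Ab is the tonic; major triad there is I.
Dbmaj7: root Db is the subdominant; major seventh chord there is IV7.
Bbm/F: root Bb is the supertonic; minor triad there is ii64.
Eb/G: root Eb is the dominant; major triad there is V6.
Abmaj7 has root Ab, degree 1 in Ab major, so I7.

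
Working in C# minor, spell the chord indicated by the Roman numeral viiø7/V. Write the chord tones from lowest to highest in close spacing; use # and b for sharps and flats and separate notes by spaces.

F## A# C# E#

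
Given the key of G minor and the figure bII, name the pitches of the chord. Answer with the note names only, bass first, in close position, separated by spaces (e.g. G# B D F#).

bII is the Neapolitan chord — a major triad on the lowered second degree. In G minor that root is Ab.
So the chord is Ab-C-Eb, a major triad.

Ab C Eb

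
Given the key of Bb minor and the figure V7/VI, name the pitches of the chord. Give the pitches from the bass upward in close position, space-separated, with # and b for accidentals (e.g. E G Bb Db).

The slash means an applied dominant: we want the dominant of VI. In Bb minor, VI is Gb major, and its dominant is built on Db.
Building a dominant seventh chord on Db gives Db-F-Ab-Cb.

Db F Ab Cb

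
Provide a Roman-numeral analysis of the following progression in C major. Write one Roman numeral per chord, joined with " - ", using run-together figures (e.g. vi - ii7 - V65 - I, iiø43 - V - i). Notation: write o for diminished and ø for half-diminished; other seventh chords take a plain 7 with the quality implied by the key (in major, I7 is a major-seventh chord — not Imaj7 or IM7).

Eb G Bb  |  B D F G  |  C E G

bIII - V65 - I

Eb-G-Bb: Eb with this quality isn't in the key; it's bIII, borrowed from the parallel minor.
B-D-F-G has root G, degree 5 in C major, so V65.
C-E-G: root C is the tonic; major triad there is I.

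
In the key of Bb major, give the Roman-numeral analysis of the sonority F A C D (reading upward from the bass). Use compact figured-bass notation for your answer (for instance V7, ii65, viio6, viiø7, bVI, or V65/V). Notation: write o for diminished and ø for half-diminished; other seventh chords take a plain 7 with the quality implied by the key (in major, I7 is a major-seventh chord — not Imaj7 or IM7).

iii65

Stacked in thirds the chord is D-F-A-C: a minor seventh chord on D.
In Bb major, D is the mediant; the diatonic minor seventh chord there is iii7.
With F in the bass the chord is in first inversion, so the figured bass is 65.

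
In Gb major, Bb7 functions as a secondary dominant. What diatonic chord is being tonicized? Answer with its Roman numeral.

vi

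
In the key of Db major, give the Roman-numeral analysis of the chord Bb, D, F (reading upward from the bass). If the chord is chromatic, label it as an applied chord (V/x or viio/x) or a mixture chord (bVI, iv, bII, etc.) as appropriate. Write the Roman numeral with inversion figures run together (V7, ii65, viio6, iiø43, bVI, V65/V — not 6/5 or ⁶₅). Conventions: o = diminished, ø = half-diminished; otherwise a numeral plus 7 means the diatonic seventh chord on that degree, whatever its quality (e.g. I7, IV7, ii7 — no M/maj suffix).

V/ii

Stacked in thirds the chord is Bb-D-F: a major triad on Bb.
Bb is not a diatonic chord root with this quality in Db major, but it lies a perfect fifth above Eb (ii), so the chord functions as an applied dominant of ii.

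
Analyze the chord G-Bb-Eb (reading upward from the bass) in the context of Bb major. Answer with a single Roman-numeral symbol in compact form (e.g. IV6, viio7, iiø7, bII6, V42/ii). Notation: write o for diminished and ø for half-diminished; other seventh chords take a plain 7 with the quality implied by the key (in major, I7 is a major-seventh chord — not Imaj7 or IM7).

IV6

The pitches Eb-G-Bb form a major triad rooted on Eb.
Eb is scale degree 4 in Bb major, and a major triad on that degree is written IV.
With G in the bass the chord is in first inversion, so the figured bass is 6.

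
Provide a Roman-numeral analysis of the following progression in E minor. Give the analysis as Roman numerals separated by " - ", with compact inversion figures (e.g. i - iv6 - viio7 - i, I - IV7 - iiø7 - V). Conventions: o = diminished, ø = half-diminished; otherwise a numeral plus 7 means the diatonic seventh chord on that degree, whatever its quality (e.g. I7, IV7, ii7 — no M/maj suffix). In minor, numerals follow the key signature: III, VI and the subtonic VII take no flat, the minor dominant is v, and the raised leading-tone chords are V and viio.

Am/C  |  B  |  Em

Am/C: root A is the subdominant; minor triad there is iv6.
B: root B is the dominant; major triad there is V.
Em: root E is the tonic; minor triad there is i.

iv6 - V - i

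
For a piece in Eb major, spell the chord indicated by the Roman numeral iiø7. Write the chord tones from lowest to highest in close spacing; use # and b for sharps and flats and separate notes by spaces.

Scale degree 2 in Eb major is F; here the chord built on it is altered to a half-diminished seventh chord. iiø7 is the half-diminished supertonic seventh, borrowed from the parallel minor.
So the chord is F-Ab-Cb-Eb, a half-diminished seventh chord.

F Ab Cb Eb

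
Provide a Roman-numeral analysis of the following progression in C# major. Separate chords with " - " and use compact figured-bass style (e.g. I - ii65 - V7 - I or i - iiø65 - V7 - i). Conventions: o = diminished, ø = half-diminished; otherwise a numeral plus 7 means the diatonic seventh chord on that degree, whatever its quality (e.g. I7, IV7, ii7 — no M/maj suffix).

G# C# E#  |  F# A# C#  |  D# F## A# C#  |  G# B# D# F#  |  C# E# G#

I64 - IV - V7/V - V7 - I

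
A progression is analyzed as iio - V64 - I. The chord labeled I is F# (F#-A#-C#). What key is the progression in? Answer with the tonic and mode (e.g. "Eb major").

I is given as F#-A#-C# — a major triad with root F#.
If F# is scale degree 1 and the mode makes that degree carry a major triad, the tonic is F# and the mode is major.

F# major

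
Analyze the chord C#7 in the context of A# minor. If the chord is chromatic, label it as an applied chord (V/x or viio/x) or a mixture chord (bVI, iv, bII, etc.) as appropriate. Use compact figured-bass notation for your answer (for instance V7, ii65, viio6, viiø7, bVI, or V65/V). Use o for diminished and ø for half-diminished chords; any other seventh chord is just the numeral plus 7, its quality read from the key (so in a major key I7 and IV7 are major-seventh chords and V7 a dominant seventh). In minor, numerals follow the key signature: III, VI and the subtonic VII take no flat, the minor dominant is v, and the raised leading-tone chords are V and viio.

V7/VI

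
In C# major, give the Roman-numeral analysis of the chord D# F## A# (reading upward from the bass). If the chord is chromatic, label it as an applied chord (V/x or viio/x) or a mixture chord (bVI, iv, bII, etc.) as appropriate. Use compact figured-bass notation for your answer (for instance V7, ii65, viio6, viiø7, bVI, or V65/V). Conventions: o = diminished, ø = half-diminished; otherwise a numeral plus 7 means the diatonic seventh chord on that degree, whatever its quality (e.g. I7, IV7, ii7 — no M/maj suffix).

Stacked in thirds the chord is D#-F##-A#: a major triad on D#.
D# is not a diatonic chord root with this quality in C# major, but it lies a perfect fifth above G# (V), so the chord functions as an applied dominant of V.

V/V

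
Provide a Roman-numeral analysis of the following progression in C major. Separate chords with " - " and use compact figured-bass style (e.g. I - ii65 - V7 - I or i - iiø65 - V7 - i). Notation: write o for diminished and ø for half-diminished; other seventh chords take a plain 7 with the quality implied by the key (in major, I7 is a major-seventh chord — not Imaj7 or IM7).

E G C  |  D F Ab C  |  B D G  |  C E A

I6 - iiø7 - V6 - vi6

E-G-C: major triad on C = scale degree 1 → I6.
D-F-Ab-C: D with this quality isn't in the key; it's iiø7, borrowed from the parallel minor.
B-D-G has root G, degree 5 in C major, so V6.
C-E-A: minor triad on A = scale degree 6 → vi6.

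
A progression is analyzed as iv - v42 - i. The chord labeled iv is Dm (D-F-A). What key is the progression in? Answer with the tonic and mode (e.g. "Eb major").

A minor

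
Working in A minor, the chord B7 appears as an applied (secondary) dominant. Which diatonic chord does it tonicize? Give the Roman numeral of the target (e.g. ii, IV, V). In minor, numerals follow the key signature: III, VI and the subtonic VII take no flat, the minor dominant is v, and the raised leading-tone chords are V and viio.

The chord is a dominant seventh chord on B.
A dominant resolves down a perfect fifth: B → E. In A minor, E is scale degree 5, i.e. V.

V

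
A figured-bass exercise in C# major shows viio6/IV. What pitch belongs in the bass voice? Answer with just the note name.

G#

The applied chord viio6/IV is rooted on E#: E#-G#-B.
The figure 6 means first inversion — the third is in the bass.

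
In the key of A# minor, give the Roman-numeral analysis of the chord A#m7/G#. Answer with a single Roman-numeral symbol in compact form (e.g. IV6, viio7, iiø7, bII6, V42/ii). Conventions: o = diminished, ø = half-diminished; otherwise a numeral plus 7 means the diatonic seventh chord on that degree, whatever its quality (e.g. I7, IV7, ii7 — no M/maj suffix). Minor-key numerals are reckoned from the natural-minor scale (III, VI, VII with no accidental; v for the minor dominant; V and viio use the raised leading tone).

i42

Stacked in thirds the chord is A#-C#-E#-G#: a minor seventh chord on A#.
In A# minor, A# is the tonic; the diatonic minor seventh chord there is i7.
With G# in the bass the chord is in third inversion, so the figured bass is 42.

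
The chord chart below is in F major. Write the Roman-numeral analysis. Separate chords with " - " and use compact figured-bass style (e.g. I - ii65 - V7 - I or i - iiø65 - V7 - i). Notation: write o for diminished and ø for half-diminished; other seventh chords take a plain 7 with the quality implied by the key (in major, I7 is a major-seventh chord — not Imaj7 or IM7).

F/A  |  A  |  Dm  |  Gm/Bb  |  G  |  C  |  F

I6 - V/vi - vi - ii6 - V/V - V - I

F/A: major triad on F = scale degree 1 → I6.
A: chromatic; A is V of vi, so V/vi.
Dm has root D, degree 6 in F major, so vi.
Gm/Bb: minor triad on G = scale degree 2 → ii6.
G is the secondary dominant of V (major triad on G): V/V.
C has root C, degree 5 in F major, so V.
F has root F, degree 1 in F major, so I.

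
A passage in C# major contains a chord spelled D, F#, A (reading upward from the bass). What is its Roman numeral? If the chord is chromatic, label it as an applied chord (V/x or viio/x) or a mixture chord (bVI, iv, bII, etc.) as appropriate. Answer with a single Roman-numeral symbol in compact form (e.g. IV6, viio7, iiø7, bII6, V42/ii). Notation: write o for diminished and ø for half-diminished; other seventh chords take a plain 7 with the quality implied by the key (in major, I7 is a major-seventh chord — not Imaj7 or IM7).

The pitches D-F#-A form a major triad rooted on D.
D is the lowered second degree of C# major (diatonic 2 would be D#). This is the Neapolitan chord — a major triad on the lowered second degree.

bII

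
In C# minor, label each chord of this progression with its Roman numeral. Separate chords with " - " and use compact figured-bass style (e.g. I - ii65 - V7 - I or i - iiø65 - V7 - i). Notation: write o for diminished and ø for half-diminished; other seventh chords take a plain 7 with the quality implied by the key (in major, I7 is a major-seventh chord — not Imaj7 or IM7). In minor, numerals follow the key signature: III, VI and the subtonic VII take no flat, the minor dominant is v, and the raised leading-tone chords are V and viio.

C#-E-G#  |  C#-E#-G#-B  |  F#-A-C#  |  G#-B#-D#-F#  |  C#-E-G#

i - V7/iv - iv - V7 - i

C#-E-G# has root C#, degree 1 in C# minor, so i.
C#-E#-G#-B is the secondary dominant of iv (dominant seventh chord on C#): V7/iv.
F#-A-C#: root F# is the subdominant; minor triad there is iv.
G#-B#-D#-F# has root G#, degree 5 in C# minor, so V7.
C#-E-G# has root C#, degree 1 in C# minor, so i.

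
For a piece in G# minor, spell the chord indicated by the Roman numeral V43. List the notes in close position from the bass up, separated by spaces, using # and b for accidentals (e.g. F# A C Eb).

In G# minor, the fifth degree is D#. The dominant is major (leading tone raised), so V is a dominant seventh chord.
That chord is spelled D#-F##-A#-C#.
With the 43 figure the chord is in second inversion; from the bass A# upward in close position it reads A#-C#-D#-F##.

A# C# D# F##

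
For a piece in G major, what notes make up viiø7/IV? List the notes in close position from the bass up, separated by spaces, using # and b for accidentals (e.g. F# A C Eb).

The slash marks an applied leading-tone chord: viio of IV. In G major, IV is C, so the leading tone to it is B, a half step below.
Building a half-diminished seventh chord on B gives B-D-F-A.

B D F A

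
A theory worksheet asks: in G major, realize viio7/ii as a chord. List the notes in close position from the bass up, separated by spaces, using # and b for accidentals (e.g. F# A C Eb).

G# B D F

viio7/ii is a secondary leading-tone chord. The target ii is A in G major; the applied chord is rooted a semitone below, on G#.
Building a fully diminished seventh chord on G# gives G#-B-D-F.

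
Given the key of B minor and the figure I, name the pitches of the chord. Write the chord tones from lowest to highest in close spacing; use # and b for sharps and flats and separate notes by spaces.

I is the major tonic (Picardy third), borrowed from the parallel major. In B minor that root is B.
So the chord is B-D#-F#, a major triad.

B D# F#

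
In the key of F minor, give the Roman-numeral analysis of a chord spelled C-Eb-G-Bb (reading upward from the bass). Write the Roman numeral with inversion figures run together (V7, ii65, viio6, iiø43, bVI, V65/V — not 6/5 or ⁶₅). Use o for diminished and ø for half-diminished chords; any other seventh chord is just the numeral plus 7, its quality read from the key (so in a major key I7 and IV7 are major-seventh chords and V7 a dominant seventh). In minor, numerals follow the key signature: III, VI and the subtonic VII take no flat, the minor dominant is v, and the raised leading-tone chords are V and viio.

The pitches C-Eb-G-Bb form a minor seventh chord rooted on C.
In F minor, C is the dominant; the diatonic minor seventh chord there is v7.

v7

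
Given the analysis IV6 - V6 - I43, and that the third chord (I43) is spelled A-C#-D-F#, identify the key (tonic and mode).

D major

The anchor chord is a major seventh chord on D, labeled I43.
If D is scale degree 1 and the mode makes that degree carry a major seventh chord, the tonic is D and the mode is major.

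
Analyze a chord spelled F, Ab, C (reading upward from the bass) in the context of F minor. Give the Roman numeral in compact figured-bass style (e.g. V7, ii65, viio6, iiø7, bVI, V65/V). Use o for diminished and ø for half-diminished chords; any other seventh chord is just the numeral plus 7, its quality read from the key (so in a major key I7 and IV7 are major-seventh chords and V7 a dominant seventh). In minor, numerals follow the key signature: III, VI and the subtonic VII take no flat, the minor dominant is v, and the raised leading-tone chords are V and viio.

i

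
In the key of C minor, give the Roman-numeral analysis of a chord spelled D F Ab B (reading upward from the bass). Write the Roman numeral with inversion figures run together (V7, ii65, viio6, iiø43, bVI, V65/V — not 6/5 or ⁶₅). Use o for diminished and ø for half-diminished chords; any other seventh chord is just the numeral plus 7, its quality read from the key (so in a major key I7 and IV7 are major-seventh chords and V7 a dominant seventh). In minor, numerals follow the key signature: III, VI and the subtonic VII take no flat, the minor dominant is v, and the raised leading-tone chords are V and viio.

The pitches B-D-F-Ab form a fully diminished seventh chord rooted on B.
In C minor, B is the leading tone; the diatonic fully diminished seventh chord there is viio7.
With D in the bass the chord is in first inversion, so the figured bass is 65.

viio65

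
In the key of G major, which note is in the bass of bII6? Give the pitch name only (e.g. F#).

bII in G major has root Ab; the chord is Ab-C-Eb.
The figure 6 means first inversion — the third is in the bass.

C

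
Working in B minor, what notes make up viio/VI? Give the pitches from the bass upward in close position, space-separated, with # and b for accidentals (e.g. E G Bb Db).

The slash marks an applied leading-tone chord: viio of VI. In B minor, VI is G, so the leading tone to it is F#, a half step below.
Building a diminished triad on F# gives F#-A-C.

F# A C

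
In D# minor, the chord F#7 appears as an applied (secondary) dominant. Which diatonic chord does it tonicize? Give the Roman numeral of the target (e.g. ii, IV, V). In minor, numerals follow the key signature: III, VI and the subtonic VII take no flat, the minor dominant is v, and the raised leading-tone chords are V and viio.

VI

The chord is a dominant seventh chord on F#.
A dominant resolves down a perfect fifth: F# → B. In D# minor, B is scale degree 6, i.e. VI.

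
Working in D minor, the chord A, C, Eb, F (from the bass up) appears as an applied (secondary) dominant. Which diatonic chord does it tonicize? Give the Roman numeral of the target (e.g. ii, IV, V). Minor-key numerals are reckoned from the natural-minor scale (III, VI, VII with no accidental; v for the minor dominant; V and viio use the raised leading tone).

The chord is a dominant seventh chord on F.
A dominant resolves down a perfect fifth: F → Bb. In D minor, Bb is scale degree 6, i.e. VI.

VI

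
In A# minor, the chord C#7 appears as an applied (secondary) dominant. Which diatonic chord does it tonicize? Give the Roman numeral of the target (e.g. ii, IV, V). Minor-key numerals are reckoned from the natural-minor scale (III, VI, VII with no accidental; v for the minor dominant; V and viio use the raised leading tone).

VI

The chord is a dominant seventh chord on C#.
A dominant resolves down a perfect fifth: C# → F#. In A# minor, F# is scale degree 6, i.e. VI.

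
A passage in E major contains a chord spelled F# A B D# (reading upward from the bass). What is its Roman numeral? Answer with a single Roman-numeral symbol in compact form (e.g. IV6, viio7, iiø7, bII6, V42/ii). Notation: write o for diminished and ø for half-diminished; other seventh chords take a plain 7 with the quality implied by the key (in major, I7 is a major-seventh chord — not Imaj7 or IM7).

V43

The pitches B-D#-F#-A form a dominant seventh chord rooted on B.
B is scale degree 5 in E major, and a dominant seventh chord on that degree is written V7.
With F# in the bass the chord is in second inversion, so the figured bass is 43.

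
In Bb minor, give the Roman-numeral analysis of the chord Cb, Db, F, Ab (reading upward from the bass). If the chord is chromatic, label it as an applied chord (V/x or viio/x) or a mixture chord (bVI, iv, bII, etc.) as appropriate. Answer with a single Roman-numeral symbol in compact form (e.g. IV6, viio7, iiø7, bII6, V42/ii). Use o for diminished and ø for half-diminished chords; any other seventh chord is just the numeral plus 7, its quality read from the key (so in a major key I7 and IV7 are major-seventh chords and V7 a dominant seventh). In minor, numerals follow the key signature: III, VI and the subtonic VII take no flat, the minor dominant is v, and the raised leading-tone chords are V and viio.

The pitches Db-F-Ab-Cb form a dominant seventh chord rooted on Db.
Db is not a diatonic chord root with this quality in Bb minor, but it lies a perfect fifth above Gb (VI), so the chord functions as an applied dominant of VI.
With Cb in the bass the chord is in third inversion, so the figured bass is 42.

V42/VI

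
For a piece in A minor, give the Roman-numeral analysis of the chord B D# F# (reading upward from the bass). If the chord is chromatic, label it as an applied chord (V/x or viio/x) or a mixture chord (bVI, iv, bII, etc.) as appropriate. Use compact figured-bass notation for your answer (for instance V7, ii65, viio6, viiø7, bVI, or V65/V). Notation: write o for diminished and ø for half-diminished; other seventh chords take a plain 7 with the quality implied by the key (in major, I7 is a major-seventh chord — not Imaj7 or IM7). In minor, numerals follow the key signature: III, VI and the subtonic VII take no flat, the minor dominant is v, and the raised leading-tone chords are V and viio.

V/V

Stacked in thirds the chord is B-D#-F#: a major triad on B.
B is not a diatonic chord root with this quality in A minor, but it lies a perfect fifth above E (V), so the chord functions as an applied dominant of V.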